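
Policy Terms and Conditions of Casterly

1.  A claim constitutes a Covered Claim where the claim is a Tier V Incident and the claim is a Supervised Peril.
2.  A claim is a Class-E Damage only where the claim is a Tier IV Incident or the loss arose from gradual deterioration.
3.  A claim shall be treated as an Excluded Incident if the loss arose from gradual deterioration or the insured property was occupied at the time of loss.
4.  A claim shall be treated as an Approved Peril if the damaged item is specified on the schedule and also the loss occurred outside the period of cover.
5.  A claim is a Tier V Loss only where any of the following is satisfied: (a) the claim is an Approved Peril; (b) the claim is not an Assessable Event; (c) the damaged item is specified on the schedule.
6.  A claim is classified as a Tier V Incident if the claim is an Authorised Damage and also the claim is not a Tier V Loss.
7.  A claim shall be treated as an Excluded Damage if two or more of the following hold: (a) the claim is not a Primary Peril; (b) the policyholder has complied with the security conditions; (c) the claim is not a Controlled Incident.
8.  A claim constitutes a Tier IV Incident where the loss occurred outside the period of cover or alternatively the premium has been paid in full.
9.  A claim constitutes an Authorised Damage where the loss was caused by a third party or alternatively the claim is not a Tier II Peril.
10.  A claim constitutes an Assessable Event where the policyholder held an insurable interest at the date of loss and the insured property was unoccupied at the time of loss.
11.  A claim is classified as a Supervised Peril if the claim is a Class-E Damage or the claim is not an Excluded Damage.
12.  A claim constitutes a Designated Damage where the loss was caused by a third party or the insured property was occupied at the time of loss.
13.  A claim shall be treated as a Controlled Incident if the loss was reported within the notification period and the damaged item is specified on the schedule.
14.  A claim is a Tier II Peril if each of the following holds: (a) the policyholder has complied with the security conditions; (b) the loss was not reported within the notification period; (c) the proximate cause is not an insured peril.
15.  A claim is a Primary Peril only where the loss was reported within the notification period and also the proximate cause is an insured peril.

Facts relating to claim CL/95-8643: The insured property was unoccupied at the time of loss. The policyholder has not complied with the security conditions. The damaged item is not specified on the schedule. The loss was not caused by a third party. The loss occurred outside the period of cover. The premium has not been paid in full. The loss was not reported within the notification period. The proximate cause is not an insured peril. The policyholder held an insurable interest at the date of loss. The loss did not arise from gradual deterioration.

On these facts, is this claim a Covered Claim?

Yes

paragraph 14 — Tier II Peril: [the policyholder has complied with the security conditions? no] AND [the loss was not reported within the notification period? yes] AND [the proximate cause is not an insured peril? yes] → not satisfied.
paragraph 9 — Authorised Damage: [the loss was caused by a third party? no] OR [not a Tier II Peril (paragraph 14)? yes] → satisfied.
paragraph 4 — Approved Peril: [the damaged item is specified on the schedule? no] AND [the loss occurred outside the period of cover? yes] → not satisfied.
paragraph 10 — Assessable Event: [the policyholder held an insurable interest at the date of loss? yes] AND [the insured property was unoccupied at the time of loss? yes] → satisfied.
paragraph 5 — Tier V Loss: [Approved Peril (paragraph 4)? no] OR [not an Assessable Event (paragraph 10)? no] OR [the damaged item is specified on the schedule? no] → not satisfied.
paragraph 6 — Tier V Incident: [Authorised Damage (paragraph 9)? yes] AND [not a Tier V Loss (paragraph 5)? yes] → satisfied.
paragraph 8 — Tier IV Incident: [the loss occurred outside the period of cover? yes] OR [the premium has been paid in full? no] → satisfied.
paragraph 2 — Class-E Damage: [Tier IV Incident (paragraph 8)? yes] OR [the loss arose from gradual deterioration? no] → satisfied.
paragraph 15 — Primary Peril: [the loss was reported within the notification period? no] AND [the proximate cause is an insured peril? no] → not satisfied.
paragraph 13 — Controlled Incident: [the loss was reported within the notification period? no] AND [the damaged item is specified on the schedule? no] → not satisfied.
paragraph 7 — Excluded Damage: not a Primary Peril (paragraph 15)? yes; the policyholder has complied with the security conditions? no; not a Controlled Incident (paragraph 13)? yes — 2 of 3 hold (need ≥2) → satisfied.
paragraph 11 — Supervised Peril: [Class-E Damage (paragraph 2)? yes] OR [not an Excluded Damage (paragraph 7)? no] → satisfied.
paragraph 1 — Covered Claim: [Tier V Incident (paragraph 6)? yes] AND [Supervised Peril (paragraph 11)? yes] → satisfied.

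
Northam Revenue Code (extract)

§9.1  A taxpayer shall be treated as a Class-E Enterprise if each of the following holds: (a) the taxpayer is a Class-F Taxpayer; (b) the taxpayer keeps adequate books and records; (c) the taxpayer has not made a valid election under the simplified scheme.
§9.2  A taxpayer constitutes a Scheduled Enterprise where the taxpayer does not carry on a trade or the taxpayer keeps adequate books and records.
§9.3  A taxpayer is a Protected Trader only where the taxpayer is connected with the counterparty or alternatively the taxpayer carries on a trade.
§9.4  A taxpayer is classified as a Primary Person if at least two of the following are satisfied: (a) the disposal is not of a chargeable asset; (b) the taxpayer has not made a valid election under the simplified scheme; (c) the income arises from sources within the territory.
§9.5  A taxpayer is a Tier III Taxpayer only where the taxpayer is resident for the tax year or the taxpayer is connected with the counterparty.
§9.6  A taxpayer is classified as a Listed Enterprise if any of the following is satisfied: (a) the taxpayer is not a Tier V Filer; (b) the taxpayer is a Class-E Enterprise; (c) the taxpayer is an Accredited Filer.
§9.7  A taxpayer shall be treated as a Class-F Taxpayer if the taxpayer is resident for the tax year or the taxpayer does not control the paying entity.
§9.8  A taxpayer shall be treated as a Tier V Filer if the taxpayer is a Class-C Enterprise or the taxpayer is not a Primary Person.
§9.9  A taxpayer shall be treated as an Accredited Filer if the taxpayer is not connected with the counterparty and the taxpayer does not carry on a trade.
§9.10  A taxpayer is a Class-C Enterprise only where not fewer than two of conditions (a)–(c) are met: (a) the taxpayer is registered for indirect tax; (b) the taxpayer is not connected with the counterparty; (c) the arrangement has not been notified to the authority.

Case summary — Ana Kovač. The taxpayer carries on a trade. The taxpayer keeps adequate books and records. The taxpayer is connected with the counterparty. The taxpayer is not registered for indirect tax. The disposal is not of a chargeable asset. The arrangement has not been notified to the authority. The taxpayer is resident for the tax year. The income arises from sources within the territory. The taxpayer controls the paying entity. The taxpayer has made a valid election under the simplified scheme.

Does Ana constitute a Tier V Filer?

No

Under §9.10: the taxpayer is registered for indirect tax? no; the taxpayer is not connected with the counterparty? no; the arrangement has not been notified to the authority? yes — 1 of 3 hold (need ≥2) → not satisfied.
Under §9.4: the disposal is not of a chargeable asset? yes; the taxpayer has not made a valid election under the simplified scheme? no; the income arises from sources within the territory? yes — 2 of 3 hold (need ≥2) → satisfied.
Under §9.8: Class-C Enterprise (§9.10)? no; or not a Primary Person (§9.4)? no. So the taxpayer is not a Tier V Filer.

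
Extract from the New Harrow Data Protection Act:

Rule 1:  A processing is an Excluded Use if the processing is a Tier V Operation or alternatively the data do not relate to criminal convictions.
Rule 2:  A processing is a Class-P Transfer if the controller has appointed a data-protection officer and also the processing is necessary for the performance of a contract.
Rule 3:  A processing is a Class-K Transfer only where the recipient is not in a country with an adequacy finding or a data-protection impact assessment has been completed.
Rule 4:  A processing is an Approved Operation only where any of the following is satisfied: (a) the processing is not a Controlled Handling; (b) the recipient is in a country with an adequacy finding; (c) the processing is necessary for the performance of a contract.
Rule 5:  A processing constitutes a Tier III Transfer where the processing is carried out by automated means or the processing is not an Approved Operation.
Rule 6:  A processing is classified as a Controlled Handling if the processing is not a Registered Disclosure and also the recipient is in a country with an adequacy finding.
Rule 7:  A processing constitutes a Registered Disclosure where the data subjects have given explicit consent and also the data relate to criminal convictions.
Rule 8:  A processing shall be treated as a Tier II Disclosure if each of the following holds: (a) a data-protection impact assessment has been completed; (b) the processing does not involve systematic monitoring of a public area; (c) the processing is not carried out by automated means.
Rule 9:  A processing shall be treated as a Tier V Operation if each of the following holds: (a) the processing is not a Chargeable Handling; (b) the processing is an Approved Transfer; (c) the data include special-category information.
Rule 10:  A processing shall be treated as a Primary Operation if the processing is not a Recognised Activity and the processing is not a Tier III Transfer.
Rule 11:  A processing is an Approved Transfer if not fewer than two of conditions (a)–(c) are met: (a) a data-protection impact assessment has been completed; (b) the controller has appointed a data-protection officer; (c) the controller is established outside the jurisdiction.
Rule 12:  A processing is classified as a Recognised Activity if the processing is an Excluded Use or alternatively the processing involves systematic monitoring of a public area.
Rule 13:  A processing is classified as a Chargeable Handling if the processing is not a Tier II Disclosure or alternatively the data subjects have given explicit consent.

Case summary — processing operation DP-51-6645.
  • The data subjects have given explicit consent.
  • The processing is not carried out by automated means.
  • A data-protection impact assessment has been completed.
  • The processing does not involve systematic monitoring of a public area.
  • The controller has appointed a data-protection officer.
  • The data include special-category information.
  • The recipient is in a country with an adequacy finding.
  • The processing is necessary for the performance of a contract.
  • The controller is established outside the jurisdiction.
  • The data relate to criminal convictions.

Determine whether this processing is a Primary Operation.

rule 8 — Tier II Disclosure: [a data-protection impact assessment has been completed? yes] AND [the processing does not involve systematic monitoring of a public area? yes] AND [the processing is not carried out by automated means? yes] → satisfied.
rule 13 — Chargeable Handling: [not a Tier II Disclosure (rule 8)? no] OR [the data subjects have given explicit consent? yes] → satisfied.
rule 11 — Approved Transfer: a data-protection impact assessment has been completed? yes; the controller has appointed a data-protection officer? yes; the controller is established outside the jurisdiction? yes — 3 of 3 hold (need ≥2) → satisfied.
rule 9 — Tier V Operation: [not a Chargeable Handling (rule 13)? no] AND [Approved Transfer (rule 11)? yes] AND [the data include special-category information? yes] → not satisfied.
rule 1 — Excluded Use: [Tier V Operation (rule 9)? no] OR [the data do not relate to criminal convictions? no] → not satisfied.
rule 12 — Recognised Activity: [Excluded Use (rule 1)? no] OR [the processing involves systematic monitoring of a public area? no] → not satisfied.
rule 7 — Registered Disclosure: [the data subjects have given explicit consent? yes] AND [the data relate to criminal convictions? yes] → satisfied.
rule 6 — Controlled Handling: [not a Registered Disclosure (rule 7)? no] AND [the recipient is in a country with an adequacy finding? yes] → not satisfied.
rule 4 — Approved Operation: [not a Controlled Handling (rule 6)? yes] OR [the recipient is in a country with an adequacy finding? yes] OR [the processing is necessary for the performance of a contract? yes] → satisfied.
rule 5 — Tier III Transfer: [the processing is carried out by automated means? no] OR [not an Approved Operation (rule 4)? no] → not satisfied.
rule 10 — Primary Operation: [not a Recognised Activity (rule 12)? yes] AND [not a Tier III Transfer (rule 5)? yes] → satisfied.

Yes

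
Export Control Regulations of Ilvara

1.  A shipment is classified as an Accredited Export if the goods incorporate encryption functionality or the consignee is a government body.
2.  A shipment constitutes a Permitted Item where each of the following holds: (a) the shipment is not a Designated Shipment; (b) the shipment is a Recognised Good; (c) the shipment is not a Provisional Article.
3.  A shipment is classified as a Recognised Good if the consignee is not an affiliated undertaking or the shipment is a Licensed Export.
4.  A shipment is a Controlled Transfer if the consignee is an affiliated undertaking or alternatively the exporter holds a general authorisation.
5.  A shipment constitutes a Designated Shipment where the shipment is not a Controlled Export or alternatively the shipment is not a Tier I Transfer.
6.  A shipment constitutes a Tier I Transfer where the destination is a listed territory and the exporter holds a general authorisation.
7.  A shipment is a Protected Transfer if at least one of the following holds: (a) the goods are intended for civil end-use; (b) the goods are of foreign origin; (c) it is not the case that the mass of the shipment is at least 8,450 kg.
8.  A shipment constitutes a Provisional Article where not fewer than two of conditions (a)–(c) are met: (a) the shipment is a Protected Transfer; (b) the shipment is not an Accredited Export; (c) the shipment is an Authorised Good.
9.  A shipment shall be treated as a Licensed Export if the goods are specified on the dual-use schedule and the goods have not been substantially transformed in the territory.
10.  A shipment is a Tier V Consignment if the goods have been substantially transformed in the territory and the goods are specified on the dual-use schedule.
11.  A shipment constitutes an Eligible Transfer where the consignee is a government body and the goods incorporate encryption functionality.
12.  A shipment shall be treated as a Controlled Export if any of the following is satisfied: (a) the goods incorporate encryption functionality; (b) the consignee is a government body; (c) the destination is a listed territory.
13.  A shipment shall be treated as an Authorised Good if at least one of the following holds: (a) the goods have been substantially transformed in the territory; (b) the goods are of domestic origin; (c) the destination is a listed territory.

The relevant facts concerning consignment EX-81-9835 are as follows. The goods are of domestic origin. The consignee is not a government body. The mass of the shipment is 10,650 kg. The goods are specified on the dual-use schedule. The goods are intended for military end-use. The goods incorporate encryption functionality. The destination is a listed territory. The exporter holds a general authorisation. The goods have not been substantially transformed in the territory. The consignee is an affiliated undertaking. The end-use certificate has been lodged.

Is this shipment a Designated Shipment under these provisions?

paragraph 12 — Controlled Export: [the goods incorporate encryption functionality? yes] OR [the consignee is a government body? no] OR [the destination is a listed territory? yes] → satisfied.
paragraph 6 — Tier I Transfer: [the destination is a listed territory? yes] AND [the exporter holds a general authorisation? yes] → satisfied.
paragraph 5 — Designated Shipment: [not a Controlled Export (paragraph 12)? no] OR [not a Tier I Transfer (paragraph 6)? no] → not satisfied.

No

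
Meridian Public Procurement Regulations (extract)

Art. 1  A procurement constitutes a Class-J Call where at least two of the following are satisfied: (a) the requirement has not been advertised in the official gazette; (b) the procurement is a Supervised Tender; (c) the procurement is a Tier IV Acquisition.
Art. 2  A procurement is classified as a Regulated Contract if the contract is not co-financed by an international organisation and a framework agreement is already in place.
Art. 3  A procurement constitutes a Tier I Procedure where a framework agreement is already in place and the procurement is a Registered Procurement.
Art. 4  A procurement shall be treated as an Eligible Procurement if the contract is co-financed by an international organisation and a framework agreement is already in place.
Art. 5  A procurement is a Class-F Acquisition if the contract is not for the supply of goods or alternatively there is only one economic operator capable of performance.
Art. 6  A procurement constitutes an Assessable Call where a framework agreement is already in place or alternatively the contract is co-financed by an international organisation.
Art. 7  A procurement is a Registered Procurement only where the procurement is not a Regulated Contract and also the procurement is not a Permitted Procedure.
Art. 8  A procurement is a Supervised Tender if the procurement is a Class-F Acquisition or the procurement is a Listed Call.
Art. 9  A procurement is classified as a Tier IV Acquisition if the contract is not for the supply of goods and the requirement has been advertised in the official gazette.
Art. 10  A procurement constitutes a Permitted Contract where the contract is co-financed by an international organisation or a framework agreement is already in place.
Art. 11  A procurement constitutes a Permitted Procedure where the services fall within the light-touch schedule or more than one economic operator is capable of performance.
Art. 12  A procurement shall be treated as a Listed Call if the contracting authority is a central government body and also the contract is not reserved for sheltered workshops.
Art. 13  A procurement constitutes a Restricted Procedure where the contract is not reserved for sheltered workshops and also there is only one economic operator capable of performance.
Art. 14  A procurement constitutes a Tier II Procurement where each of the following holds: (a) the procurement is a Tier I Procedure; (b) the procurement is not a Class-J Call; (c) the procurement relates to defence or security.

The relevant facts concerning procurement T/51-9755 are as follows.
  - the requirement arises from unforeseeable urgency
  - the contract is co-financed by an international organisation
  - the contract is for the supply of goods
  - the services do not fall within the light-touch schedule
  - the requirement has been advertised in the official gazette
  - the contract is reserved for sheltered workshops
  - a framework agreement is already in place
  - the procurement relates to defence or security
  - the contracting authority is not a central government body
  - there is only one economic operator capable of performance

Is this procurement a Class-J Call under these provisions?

article 5 — Class-F Acquisition: [the contract is not for the supply of goods? no] OR [there is only one economic operator capable of performance? yes] → satisfied.
article 12 — Listed Call: [the contracting authority is a central government body? no] AND [the contract is not reserved for sheltered workshops? no] → not satisfied.
article 8 — Supervised Tender: [Class-F Acquisition (article 5)? yes] OR [Listed Call (article 12)? no] → satisfied.
article 9 — Tier IV Acquisition: [the contract is not for the supply of goods? no] AND [the requirement has been advertised in the official gazette? yes] → not satisfied.
article 1 — Class-J Call: the requirement has not been advertised in the official gazette? no; Supervised Tender (article 8)? yes; Tier IV Acquisition (article 9)? no — 1 of 3 hold (need ≥2) → not satisfied.

No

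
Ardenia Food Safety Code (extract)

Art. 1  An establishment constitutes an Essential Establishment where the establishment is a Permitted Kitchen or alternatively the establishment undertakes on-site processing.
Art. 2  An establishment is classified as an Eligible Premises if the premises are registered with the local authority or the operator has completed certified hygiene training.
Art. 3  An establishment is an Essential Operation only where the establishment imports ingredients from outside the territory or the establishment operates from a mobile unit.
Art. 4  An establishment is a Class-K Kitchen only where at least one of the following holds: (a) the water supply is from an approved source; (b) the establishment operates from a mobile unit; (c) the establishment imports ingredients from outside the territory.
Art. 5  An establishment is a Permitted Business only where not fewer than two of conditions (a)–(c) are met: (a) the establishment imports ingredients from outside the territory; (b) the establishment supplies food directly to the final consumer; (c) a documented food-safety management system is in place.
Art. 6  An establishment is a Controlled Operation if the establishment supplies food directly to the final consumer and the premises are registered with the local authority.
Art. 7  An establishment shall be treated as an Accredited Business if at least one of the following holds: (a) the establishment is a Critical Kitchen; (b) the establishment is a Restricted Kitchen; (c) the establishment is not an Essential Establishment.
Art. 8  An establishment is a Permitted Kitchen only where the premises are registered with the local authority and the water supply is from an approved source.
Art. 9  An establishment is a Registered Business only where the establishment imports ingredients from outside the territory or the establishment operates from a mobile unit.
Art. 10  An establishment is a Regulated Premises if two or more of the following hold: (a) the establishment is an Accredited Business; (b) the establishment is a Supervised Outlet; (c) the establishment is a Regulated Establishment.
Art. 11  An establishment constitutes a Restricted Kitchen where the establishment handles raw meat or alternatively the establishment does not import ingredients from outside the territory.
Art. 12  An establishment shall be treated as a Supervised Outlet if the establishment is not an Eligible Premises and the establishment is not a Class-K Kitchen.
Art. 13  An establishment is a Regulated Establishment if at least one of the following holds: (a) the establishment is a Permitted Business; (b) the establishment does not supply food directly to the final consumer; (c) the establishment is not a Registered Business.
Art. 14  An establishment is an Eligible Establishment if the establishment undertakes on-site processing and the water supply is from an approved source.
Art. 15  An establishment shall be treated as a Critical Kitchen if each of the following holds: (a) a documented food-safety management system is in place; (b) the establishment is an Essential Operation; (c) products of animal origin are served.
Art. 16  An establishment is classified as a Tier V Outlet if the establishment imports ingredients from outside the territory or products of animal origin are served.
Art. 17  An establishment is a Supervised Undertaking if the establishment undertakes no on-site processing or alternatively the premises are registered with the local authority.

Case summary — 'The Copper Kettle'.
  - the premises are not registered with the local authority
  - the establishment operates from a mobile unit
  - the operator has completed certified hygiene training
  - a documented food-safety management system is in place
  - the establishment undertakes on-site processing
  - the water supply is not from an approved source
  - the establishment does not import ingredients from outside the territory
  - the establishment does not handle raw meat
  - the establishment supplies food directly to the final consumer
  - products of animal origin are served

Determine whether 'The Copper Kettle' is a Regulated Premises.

Yes

article 3 — Essential Operation: [the establishment imports ingredients from outside the territory? no] OR [the establishment operates from a mobile unit? yes] → satisfied.
article 15 — Critical Kitchen: [a documented food-safety management system is in place? yes] AND [Essential Operation (article 3)? yes] AND [products of animal origin are served? yes] → satisfied.
article 11 — Restricted Kitchen: [the establishment handles raw meat? no] OR [the establishment does not import ingredients from outside the territory? yes] → satisfied.
article 8 — Permitted Kitchen: [the premises are registered with the local authority? no] AND [the water supply is from an approved source? no] → not satisfied.
article 1 — Essential Establishment: [Permitted Kitchen (article 8)? no] OR [the establishment undertakes on-site processing? yes] → satisfied.
article 7 — Accredited Business: [Critical Kitchen (article 15)? yes] OR [Restricted Kitchen (article 11)? yes] OR [not an Essential Establishment (article 1)? no] → satisfied.
article 2 — Eligible Premises: [the premises are registered with the local authority? no] OR [the operator has completed certified hygiene training? yes] → satisfied.
article 4 — Class-K Kitchen: [the water supply is from an approved source? no] OR [the establishment operates from a mobile unit? yes] OR [the establishment imports ingredients from outside the territory? no] → satisfied.
article 12 — Supervised Outlet: [not an Eligible Premises (article 2)? no] AND [not a Class-K Kitchen (article 4)? no] → not satisfied.
article 5 — Permitted Business: the establishment imports ingredients from outside the territory? no; the establishment supplies food directly to the final consumer? yes; a documented food-safety management system is in place? yes — 2 of 3 hold (need ≥2) → satisfied.
article 9 — Registered Business: [the establishment imports ingredients from outside the territory? no] OR [the establishment operates from a mobile unit? yes] → satisfied.
article 13 — Regulated Establishment: [Permitted Business (article 5)? yes] OR [the establishment does not supply food directly to the final consumer? no] OR [not a Registered Business (article 9)? no] → satisfied.
article 10 — Regulated Premises: Accredited Business (article 7)? yes; Supervised Outlet (article 12)? no; Regulated Establishment (article 13)? yes — 2 of 3 hold (need ≥2) → satisfied.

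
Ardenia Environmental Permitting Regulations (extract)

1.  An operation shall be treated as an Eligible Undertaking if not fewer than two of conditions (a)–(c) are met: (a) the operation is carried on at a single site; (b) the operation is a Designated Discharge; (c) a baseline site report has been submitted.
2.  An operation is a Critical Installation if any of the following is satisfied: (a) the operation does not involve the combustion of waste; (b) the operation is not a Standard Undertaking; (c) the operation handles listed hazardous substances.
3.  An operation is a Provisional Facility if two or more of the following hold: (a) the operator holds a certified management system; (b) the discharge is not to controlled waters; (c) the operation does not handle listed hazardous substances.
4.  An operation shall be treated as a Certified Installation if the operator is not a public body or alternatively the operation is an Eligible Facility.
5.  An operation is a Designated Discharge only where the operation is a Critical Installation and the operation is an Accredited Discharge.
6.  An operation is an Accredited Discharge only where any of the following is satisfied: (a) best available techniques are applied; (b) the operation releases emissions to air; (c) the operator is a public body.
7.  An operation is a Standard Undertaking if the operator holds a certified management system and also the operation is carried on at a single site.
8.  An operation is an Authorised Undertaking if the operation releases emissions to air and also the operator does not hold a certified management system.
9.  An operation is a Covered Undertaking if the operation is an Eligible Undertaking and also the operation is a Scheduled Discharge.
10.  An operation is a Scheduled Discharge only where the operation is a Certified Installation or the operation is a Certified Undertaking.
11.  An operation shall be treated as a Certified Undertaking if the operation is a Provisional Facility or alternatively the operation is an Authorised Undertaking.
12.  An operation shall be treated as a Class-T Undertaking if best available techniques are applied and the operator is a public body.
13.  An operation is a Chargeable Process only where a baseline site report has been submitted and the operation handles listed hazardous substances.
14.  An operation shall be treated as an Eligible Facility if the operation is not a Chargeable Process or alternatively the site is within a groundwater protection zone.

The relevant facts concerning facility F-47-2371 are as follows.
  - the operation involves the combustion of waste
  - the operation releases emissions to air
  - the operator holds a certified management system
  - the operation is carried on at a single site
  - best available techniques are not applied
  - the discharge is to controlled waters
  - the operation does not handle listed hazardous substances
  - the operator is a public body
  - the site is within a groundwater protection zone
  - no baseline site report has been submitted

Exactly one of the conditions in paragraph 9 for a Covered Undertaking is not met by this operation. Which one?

Eligible Undertaking

paragraph 7 — Standard Undertaking: [the operator holds a certified management system? yes] AND [the operation is carried on at a single site? yes] → satisfied.
paragraph 2 — Critical Installation: [the operation does not involve the combustion of waste? no] OR [not a Standard Undertaking (paragraph 7)? no] OR [the operation handles listed hazardous substances? no] → not satisfied.
paragraph 6 — Accredited Discharge: [best available techniques are applied? no] OR [the operation releases emissions to air? yes] OR [the operator is a public body? yes] → satisfied.
paragraph 5 — Designated Discharge: [Critical Installation (paragraph 2)? no] AND [Accredited Discharge (paragraph 6)? yes] → not satisfied.
paragraph 1 — Eligible Undertaking: the operation is carried on at a single site? yes; Designated Discharge (paragraph 5)? no; a baseline site report has been submitted? no — 1 of 3 hold (need ≥2) → not satisfied.
paragraph 13 — Chargeable Process: [a baseline site report has been submitted? no] AND [the operation handles listed hazardous substances? no] → not satisfied.
paragraph 14 — Eligible Facility: [not a Chargeable Process (paragraph 13)? yes] OR [the site is within a groundwater protection zone? yes] → satisfied.
paragraph 4 — Certified Installation: [the operator is not a public body? no] OR [Eligible Facility (paragraph 14)? yes] → satisfied.
paragraph 3 — Provisional Facility: the operator holds a certified management system? yes; the discharge is not to controlled waters? no; the operation does not handle listed hazardous substances? yes — 2 of 3 hold (need ≥2) → satisfied.
paragraph 8 — Authorised Undertaking: [the operation releases emissions to air? yes] AND [the operator does not hold a certified management system? no] → not satisfied.
paragraph 11 — Certified Undertaking: [Provisional Facility (paragraph 3)? yes] OR [Authorised Undertaking (paragraph 8)? no] → satisfied.
paragraph 10 — Scheduled Discharge: [Certified Installation (paragraph 4)? yes] OR [Certified Undertaking (paragraph 11)? yes] → satisfied.
paragraph 9 — Covered Undertaking: [Eligible Undertaking (paragraph 1)? no] AND [Scheduled Discharge (paragraph 10)? yes] → not satisfied.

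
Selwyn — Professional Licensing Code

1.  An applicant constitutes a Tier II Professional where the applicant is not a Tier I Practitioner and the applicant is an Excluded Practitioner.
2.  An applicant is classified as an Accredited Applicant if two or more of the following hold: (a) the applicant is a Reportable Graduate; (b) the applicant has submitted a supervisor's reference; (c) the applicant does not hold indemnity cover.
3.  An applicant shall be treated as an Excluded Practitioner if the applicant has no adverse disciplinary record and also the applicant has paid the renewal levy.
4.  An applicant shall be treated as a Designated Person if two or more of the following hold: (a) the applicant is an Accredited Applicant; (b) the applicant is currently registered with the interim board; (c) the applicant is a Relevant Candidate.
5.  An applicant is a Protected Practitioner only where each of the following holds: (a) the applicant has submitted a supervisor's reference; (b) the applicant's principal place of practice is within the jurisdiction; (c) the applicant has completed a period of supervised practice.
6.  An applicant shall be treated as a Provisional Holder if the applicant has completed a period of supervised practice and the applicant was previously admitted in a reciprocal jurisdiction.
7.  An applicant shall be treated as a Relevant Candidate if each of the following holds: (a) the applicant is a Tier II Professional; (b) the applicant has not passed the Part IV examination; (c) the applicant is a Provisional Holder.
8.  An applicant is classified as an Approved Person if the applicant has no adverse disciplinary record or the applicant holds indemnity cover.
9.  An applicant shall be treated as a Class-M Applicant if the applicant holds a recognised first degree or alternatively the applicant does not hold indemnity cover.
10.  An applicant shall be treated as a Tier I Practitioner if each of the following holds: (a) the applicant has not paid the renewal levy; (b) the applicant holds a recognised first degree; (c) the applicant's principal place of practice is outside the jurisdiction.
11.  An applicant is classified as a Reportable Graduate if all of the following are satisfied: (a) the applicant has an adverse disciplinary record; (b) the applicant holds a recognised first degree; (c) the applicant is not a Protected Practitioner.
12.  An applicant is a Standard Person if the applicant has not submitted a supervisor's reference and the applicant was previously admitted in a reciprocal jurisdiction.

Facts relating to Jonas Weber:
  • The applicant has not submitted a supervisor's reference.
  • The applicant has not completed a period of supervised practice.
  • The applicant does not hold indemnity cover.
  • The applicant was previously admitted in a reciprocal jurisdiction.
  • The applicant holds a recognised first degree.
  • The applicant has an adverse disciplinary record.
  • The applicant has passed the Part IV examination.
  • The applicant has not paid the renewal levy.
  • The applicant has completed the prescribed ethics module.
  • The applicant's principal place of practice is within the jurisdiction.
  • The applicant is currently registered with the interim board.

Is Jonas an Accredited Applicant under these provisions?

Yes

paragraph 5 — Protected Practitioner: [the applicant has submitted a supervisor's reference? no] AND [the applicant's principal place of practice is within the jurisdiction? yes] AND [the applicant has completed a period of supervised practice? no] → not satisfied.
paragraph 11 — Reportable Graduate: [the applicant has an adverse disciplinary record? yes] AND [the applicant holds a recognised first degree? yes] AND [not a Protected Practitioner (paragraph 5)? yes] → satisfied.
paragraph 2 — Accredited Applicant: Reportable Graduate (paragraph 11)? yes; the applicant has submitted a supervisor's reference? no; the applicant does not hold indemnity cover? yes — 2 of 3 hold (need ≥2) → satisfied.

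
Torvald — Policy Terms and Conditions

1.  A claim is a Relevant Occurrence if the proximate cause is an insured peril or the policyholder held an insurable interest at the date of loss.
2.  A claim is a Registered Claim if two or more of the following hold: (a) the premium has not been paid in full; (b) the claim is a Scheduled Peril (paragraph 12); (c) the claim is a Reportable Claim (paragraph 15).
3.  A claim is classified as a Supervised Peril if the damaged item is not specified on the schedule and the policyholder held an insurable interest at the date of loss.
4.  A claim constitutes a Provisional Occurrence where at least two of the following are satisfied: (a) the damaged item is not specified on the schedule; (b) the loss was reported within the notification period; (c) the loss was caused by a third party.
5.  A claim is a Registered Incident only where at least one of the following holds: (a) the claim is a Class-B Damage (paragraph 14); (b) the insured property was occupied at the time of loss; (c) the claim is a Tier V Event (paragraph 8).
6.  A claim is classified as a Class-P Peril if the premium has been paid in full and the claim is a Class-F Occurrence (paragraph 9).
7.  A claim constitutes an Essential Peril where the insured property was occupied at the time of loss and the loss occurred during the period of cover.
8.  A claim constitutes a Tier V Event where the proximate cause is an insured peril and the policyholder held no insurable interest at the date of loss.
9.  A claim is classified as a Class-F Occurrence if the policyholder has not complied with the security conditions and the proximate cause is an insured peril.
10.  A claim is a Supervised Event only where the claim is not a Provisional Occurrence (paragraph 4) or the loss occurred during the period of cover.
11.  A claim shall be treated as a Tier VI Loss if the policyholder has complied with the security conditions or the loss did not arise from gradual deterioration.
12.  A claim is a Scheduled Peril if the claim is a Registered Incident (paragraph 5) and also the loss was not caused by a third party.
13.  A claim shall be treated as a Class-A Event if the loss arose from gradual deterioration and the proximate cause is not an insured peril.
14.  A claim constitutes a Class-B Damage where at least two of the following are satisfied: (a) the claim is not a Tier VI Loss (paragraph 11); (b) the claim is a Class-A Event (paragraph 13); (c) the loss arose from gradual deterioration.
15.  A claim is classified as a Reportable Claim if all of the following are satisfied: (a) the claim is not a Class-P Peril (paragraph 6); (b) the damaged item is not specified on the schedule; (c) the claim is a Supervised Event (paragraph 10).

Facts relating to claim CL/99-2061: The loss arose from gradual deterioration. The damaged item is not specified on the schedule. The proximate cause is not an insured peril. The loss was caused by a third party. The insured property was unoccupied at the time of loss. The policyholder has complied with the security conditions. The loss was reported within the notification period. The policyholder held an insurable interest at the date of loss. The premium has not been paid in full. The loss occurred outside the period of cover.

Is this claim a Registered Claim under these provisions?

Under paragraph 11: the policyholder has complied with the security conditions? yes; or the loss did not arise from gradual deterioration? no. So the claim is a Tier VI Loss.
Under paragraph 13: the loss arose from gradual deterioration? yes; and the proximate cause is not an insured peril? yes. So the claim is a Class-A Event.
Under paragraph 14: not a Tier VI Loss (paragraph 11)? no; Class-A Event (paragraph 13)? yes; the loss arose from gradual deterioration? yes — 2 of 3 hold (need ≥2) → satisfied.
Under paragraph 8: the proximate cause is an insured peril? no; and the policyholder held no insurable interest at the date of loss? no. So the claim is not a Tier V Event.
Under paragraph 5: Class-B Damage (paragraph 14)? yes; or the insured property was occupied at the time of loss? no; or Tier V Event (paragraph 8)? no. So the claim is a Registered Incident.
Under paragraph 12: Registered Incident (paragraph 5)? yes; and the loss was not caused by a third party? no. So the claim is not a Scheduled Peril.
Under paragraph 9: the policyholder has not complied with the security conditions? no; and the proximate cause is an insured peril? no. So the claim is not a Class-F Occurrence.
Under paragraph 6: the premium has been paid in full? no; and Class-F Occurrence (paragraph 9)? no. So the claim is not a Class-P Peril.
Under paragraph 4: the damaged item is not specified on the schedule? yes; the loss was reported within the notification period? yes; the loss was caused by a third party? yes — 3 of 3 hold (need ≥2) → satisfied.
Under paragraph 10: not a Provisional Occurrence (paragraph 4)? no; or the loss occurred during the period of cover? no. So the claim is not a Supervised Event.
Under paragraph 15: not a Class-P Peril (paragraph 6)? yes; and the damaged item is not specified on the schedule? yes; and Supervised Event (paragraph 10)? no. So the claim is not a Reportable Claim.
Under paragraph 2: the premium has not been paid in full? yes; Scheduled Peril (paragraph 12)? no; Reportable Claim (paragraph 15)? no — 1 of 3 hold (need ≥2) → not satisfied.

No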